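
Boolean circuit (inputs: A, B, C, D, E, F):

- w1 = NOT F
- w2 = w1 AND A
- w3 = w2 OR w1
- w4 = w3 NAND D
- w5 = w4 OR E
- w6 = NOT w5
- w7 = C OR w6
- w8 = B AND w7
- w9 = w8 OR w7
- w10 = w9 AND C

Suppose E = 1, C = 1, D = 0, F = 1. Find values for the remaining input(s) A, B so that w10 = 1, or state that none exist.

Check with E = 1, C = 1, D = 0, F = 1 and A=1, B=0:
w1 = NOT F = NOT 1 = 0
w2 = w1 AND A = 0 AND 1 = 0
w3 = w2 OR w1 = 0 OR 0 = 0
w4 = w3 NAND D = 0 NAND 0 = 1
w5 = w4 OR E = 1 OR 1 = 1
w6 = NOT w5 = NOT 1 = 0
w7 = C OR w6 = 1 OR 0 = 1
w8 = B AND w7 = 0 AND 1 = 0
w9 = w8 OR w7 = 0 OR 1 = 1
w10 = w9 AND C = 1 AND 1 = 1
So w10 = 1.

A=1 B=0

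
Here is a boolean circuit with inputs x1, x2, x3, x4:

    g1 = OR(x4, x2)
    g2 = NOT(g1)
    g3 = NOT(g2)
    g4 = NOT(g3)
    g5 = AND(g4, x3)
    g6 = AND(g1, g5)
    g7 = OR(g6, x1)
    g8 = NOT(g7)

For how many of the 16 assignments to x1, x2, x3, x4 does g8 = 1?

g8 = NOT(g7) must be 1, so g7 = 0.
Enumerating the 16 input combinations, 8 give g8 = 1 and 8 give g8 = 0.

8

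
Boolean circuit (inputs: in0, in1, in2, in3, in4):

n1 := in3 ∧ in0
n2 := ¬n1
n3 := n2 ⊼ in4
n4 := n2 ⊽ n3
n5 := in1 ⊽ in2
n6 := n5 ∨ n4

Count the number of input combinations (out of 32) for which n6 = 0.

n6 = n5 ∨ n4 must be 0, so both n5 = 0 and n4 = 0.
Enumerating the 32 input combinations, 24 give n6 = 0 and 8 give n6 = 1.

24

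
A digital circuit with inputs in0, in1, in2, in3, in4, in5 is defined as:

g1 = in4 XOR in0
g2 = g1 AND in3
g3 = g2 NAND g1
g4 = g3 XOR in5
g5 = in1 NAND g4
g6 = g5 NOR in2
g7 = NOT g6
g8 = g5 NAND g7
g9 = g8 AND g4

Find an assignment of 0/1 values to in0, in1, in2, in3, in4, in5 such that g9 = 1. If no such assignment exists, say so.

g9 = g8 AND g4 must be 1, so both g8 = 1 and g4 = 1.
Check with in0=1 in1=1 in2=1 in3=1 in4=1 in5=0:
g1 = in4 XOR in0 = 1 XOR 1 = 0
g2 = g1 AND in3 = 0 AND 1 = 0
g3 = g2 NAND g1 = 0 NAND 0 = 1
g4 = g3 XOR in5 = 1 XOR 0 = 1
g5 = in1 NAND g4 = 1 NAND 1 = 0
g6 = g5 NOR in2 = 0 NOR 1 = 0
g7 = NOT g6 = NOT 0 = 1
g8 = g5 NAND g7 = 0 NAND 1 = 1
g9 = g8 AND g4 = 1 AND 1 = 1
So g9 = 1 as required.

in0=1 in1=1 in2=1 in3=1 in4=1 in5=0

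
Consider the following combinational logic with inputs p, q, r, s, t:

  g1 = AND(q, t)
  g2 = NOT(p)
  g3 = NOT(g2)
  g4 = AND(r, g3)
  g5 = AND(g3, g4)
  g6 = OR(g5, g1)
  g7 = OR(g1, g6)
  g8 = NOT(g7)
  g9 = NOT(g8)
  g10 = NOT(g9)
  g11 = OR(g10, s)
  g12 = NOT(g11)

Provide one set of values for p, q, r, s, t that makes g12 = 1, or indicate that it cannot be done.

g12 = NOT(g11) must be 1, so g11 = 0.
g11 = OR(g10, s) must be 0, so both g10 = 0 and s = 0.
g10 = NOT(g9) must be 0, so g9 = 1.
Check with p=0, q=1, r=1, s=0, t=1:
g1 = AND(q, t) = AND(1, 1) = 1
g2 = NOT(p) = NOT 0 = 1
g3 = NOT(g2) = NOT 1 = 0
g4 = AND(r, g3) = AND(1, 0) = 0
g5 = AND(g3, g4) = AND(0, 0) = 0
g6 = OR(g5, g1) = OR(0, 1) = 1
g7 = OR(g1, g6) = OR(1, 1) = 1
g8 = NOT(g7) = NOT 1 = 0
g9 = NOT(g8) = NOT 0 = 1
g10 = NOT(g9) = NOT 1 = 0
g11 = OR(g10, s) = OR(0, 0) = 0
g12 = NOT(g11) = NOT 0 = 1
So g12 = 1 as required.

p=0, q=1, r=1, s=0, t=1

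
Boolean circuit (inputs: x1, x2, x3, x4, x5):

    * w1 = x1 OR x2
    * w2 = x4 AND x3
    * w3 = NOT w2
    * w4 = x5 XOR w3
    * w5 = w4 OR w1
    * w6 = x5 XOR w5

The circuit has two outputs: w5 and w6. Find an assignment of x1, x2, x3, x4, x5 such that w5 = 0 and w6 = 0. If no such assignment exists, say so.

Check with x1=0, x2=0, x3=1, x4=1, x5=0:
w1 = x1 OR x2 = 0 OR 0 = 0
w2 = x4 AND x3 = 1 AND 1 = 1
w3 = NOT w2 = NOT 1 = 0
w4 = x5 XOR w3 = 0 XOR 0 = 0
w5 = w4 OR w1 = 0 OR 0 = 0
w6 = x5 XOR w5 = 0 XOR 0 = 0
So w5 = 0 and w6 = 0.

x1=0, x2=0, x3=1, x4=1, x5=0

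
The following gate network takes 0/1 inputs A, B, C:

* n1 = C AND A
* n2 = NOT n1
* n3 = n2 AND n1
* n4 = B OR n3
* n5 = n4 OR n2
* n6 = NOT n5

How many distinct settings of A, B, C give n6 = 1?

n6 = NOT n5 must be 1, so n5 = 0.
n5 = n4 OR n2 must be 0, so both n4 = 0 and n2 = 0.
Satisfying assignments:
  A=1, B=0, C=1

1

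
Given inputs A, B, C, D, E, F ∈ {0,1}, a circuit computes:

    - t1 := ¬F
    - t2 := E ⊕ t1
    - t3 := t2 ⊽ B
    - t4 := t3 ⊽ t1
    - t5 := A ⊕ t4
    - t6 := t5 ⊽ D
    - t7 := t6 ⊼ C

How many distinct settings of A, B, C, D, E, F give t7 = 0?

8

t7 = t6 ⊼ C must be 0, so both t6 = 1 and C = 1.
t6 = t5 ⊽ D must be 1, so both t5 = 0 and D = 0.
t5 = A ⊕ t4 must be 0, so A and t4 are equal.
Enumerating the 64 input combinations, 8 give t7 = 0 and 56 give t7 = 1.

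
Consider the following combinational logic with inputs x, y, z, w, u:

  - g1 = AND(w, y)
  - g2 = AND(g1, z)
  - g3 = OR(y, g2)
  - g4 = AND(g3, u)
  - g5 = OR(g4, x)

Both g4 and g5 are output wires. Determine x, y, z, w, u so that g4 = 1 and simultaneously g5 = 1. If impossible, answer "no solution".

Check with x=1, y=1, z=0, w=0, u=1:
g1 = AND(w, y) = AND(0, 1) = 0
g2 = AND(g1, z) = AND(0, 0) = 0
g3 = OR(y, g2) = OR(1, 0) = 1
g4 = AND(g3, u) = AND(1, 1) = 1
g5 = OR(g4, x) = OR(1, 1) = 1
So g4 = 1 and g5 = 1.

x=1, y=1, z=0, w=0, u=1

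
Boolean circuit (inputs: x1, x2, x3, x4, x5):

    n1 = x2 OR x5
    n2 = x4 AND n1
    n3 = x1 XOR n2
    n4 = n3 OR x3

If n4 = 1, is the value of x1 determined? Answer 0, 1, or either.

Both values of x1 occur among assignments with n4 = 1:
  x1=0: x1=0, x2=0, x3=0, x4=1, x5=1
  x1=1: x1=1, x2=0, x3=0, x4=0, x5=0

either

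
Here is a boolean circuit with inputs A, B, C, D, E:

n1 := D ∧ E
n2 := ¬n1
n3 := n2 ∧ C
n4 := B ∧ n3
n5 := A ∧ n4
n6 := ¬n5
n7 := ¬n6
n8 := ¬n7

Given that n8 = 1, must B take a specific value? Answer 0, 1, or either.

Both values of B occur among assignments with n8 = 1:
  B=0: A=0, B=0, C=0, D=0, E=0
  B=1: A=0, B=1, C=0, D=0, E=0

either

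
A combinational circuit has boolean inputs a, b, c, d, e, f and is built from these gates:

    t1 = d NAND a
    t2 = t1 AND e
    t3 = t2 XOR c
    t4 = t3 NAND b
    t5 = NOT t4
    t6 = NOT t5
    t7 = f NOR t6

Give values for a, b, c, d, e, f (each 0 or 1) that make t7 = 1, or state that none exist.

Check with a=0, b=1, c=0, d=0, e=1, f=0:
t1 = d NAND a = 0 NAND 0 = 1
t2 = t1 AND e = 1 AND 1 = 1
t3 = t2 XOR c = 1 XOR 0 = 1
t4 = t3 NAND b = 1 NAND 1 = 0
t5 = NOT t4 = NOT 0 = 1
t6 = NOT t5 = NOT 1 = 0
t7 = f NOR t6 = 0 NOR 0 = 1
So t7 = 1 as required.

a=0, b=1, c=0, d=0, e=1, f=0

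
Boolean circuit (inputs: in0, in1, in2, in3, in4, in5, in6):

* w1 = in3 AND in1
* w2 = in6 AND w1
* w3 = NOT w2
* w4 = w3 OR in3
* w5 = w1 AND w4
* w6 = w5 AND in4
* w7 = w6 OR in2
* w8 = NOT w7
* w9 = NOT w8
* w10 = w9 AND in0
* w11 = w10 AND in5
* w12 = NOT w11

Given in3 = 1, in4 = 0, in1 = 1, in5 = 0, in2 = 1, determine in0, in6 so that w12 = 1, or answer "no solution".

w12 = NOT w11 must be 1, so w11 = 0.
w11 = w10 AND in5 must be 0, so at least one of w10, in5 is 0.
Check with in3 = 1, in4 = 0, in1 = 1, in5 = 0, in2 = 1 and in0=1, in6=1:
w1 = in3 AND in1 = 1 AND 1 = 1
w2 = in6 AND w1 = 1 AND 1 = 1
w3 = NOT w2 = NOT 1 = 0
w4 = w3 OR in3 = 0 OR 1 = 1
w5 = w1 AND w4 = 1 AND 1 = 1
w6 = w5 AND in4 = 1 AND 0 = 0
w7 = w6 OR in2 = 0 OR 1 = 1
w8 = NOT w7 = NOT 1 = 0
w9 = NOT w8 = NOT 0 = 1
w10 = w9 AND in0 = 1 AND 1 = 1
w11 = w10 AND in5 = 1 AND 0 = 0
w12 = NOT w11 = NOT 0 = 1
So w12 = 1.

in0=1, in6=1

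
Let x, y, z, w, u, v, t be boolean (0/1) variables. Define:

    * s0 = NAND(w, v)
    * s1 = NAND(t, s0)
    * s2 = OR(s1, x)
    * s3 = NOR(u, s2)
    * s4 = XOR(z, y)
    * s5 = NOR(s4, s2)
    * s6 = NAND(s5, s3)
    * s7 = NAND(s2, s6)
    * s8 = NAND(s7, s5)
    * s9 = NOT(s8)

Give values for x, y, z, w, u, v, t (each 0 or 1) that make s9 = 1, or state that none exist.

x=0, y=1, z=1, w=0, u=1, v=0, t=1

s9 = NOT(s8) must be 1, so s8 = 0.
s8 = NAND(s7, s5) must be 0, so both s7 = 1 and s5 = 1.
s7 = NAND(s2, s6) must be 1, so at least one of s2, s6 is 0.
Check with x=0, y=1, z=1, w=0, u=1, v=0, t=1:
s0 = NAND(w, v) = NAND(0, 0) = 1
s1 = NAND(t, s0) = NAND(1, 1) = 0
s2 = OR(s1, x) = OR(0, 0) = 0
s3 = NOR(u, s2) = NOR(1, 0) = 0
s4 = XOR(z, y) = XOR(1, 1) = 0
s5 = NOR(s4, s2) = NOR(0, 0) = 1
s6 = NAND(s5, s3) = NAND(1, 0) = 1
s7 = NAND(s2, s6) = NAND(0, 1) = 1
s8 = NAND(s7, s5) = NAND(1, 1) = 0
s9 = NOT(s8) = NOT 0 = 1
So s9 = 1 as required.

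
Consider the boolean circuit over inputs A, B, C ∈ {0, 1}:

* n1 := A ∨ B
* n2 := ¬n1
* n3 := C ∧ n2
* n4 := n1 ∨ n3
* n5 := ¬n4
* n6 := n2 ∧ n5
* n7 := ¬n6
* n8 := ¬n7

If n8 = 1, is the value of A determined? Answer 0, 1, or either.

0

n8 = ¬n7 must be 1, so n7 = 0.
n7 = ¬n6 must be 0, so n6 = 1.
Every assignment with n8 = 1 has A = 0; there are 1 such assignment(s).
  A=0, B=0, C=0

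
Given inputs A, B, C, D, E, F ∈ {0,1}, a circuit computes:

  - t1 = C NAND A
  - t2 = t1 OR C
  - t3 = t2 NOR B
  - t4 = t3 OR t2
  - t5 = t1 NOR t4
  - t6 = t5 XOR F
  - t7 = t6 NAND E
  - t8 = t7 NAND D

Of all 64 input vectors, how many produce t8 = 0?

t8 = t7 NAND D must be 0, so both t7 = 1 and D = 1.
Enumerating the 64 input combinations, 24 give t8 = 0 and 40 give t8 = 1.

24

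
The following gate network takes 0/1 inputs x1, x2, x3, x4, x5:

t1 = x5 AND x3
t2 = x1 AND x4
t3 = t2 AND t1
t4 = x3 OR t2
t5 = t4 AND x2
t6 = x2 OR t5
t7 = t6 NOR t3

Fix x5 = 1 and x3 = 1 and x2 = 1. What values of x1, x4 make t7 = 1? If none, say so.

With x5 = 1 and x3 = 1 and x2 = 1 fixed, none of the 4 settings of x1, x4 give t7 = 1.
For example, with x1=1, x4=0:
t1 = x5 AND x3 = 1 AND 1 = 1
t2 = x1 AND x4 = 1 AND 0 = 0
t3 = t2 AND t1 = 0 AND 1 = 0
t4 = x3 OR t2 = 1 OR 0 = 1
t5 = t4 AND x2 = 1 AND 1 = 1
t6 = x2 OR t5 = 1 OR 1 = 1
t7 = t6 NOR t3 = 1 NOR 0 = 0
giving t7 = 0 ≠ 1.

no solution exists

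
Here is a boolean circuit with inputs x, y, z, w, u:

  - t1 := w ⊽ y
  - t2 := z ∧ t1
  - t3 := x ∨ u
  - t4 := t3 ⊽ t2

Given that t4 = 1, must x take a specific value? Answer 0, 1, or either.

t4 = t3 ⊽ t2 must be 1, so both t3 = 0 and t2 = 0.
Every assignment with t4 = 1 has x = 0; there are 7 such assignment(s).

0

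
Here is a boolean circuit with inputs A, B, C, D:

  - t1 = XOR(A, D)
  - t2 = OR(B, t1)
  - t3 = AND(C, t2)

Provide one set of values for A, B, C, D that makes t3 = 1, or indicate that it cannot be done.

A=0 B=1 C=1 D=0

t3 = AND(C, t2) must be 1, so both C = 1 and t2 = 1.
t2 = OR(B, t1) must be 1, so at least one of B, t1 is 1.
Check with A=0 B=1 C=1 D=0:
t1 = XOR(A, D) = XOR(0, 0) = 0
t2 = OR(B, t1) = OR(1, 0) = 1
t3 = AND(C, t2) = AND(1, 1) = 1
So t3 = 1 as required.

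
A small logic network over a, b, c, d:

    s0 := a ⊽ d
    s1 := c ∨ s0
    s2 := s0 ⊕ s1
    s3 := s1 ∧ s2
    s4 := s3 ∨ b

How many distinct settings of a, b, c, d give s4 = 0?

s4 = s3 ∨ b must be 0, so both s3 = 0 and b = 0.
Satisfying assignments:
  a=0, b=0, c=0, d=0
  a=0, b=0, c=0, d=1
  a=0, b=0, c=1, d=0
  a=1, b=0, c=0, d=0
  a=1, b=0, c=0, d=1

5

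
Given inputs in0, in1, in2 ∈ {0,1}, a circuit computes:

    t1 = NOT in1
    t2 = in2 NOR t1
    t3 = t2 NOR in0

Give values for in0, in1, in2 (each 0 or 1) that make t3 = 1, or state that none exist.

in0=0, in1=0, in2=1

t3 = t2 NOR in0 must be 1, so both t2 = 0 and in0 = 0.
t2 = in2 NOR t1 must be 0, so at least one of in2, t1 is 1.
Check with in0=0, in1=0, in2=1:
t1 = NOT in1 = NOT 0 = 1
t2 = in2 NOR t1 = 1 NOR 1 = 0
t3 = t2 NOR in0 = 0 NOR 0 = 1
So t3 = 1 as required.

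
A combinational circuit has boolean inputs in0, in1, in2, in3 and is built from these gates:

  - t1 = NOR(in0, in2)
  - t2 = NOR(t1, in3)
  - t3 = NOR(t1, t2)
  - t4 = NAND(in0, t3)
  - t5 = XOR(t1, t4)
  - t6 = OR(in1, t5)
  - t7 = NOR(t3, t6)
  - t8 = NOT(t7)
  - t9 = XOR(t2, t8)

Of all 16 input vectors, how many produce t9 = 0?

t9 = XOR(t2, t8) must be 0, so t2 and t8 are equal.
Enumerating the 16 input combinations, 8 give t9 = 0 and 8 give t9 = 1.

8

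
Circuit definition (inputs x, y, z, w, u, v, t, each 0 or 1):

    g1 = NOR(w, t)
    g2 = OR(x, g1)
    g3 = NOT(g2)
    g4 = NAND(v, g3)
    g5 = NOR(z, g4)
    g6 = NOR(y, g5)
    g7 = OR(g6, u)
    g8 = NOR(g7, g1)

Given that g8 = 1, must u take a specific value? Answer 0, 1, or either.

0

g8 = NOR(g7, g1) must be 1, so both g7 = 0 and g1 = 0.
Every assignment with g8 = 1 has u = 0; there are 27 such assignment(s).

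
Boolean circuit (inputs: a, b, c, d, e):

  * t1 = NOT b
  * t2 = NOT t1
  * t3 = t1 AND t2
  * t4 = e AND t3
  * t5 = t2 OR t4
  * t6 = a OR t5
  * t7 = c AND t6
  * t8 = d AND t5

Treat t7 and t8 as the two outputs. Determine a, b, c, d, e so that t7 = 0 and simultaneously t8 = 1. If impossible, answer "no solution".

a=0, b=1, c=0, d=1, e=1

Check with a=0, b=1, c=0, d=1, e=1:
t1 = NOT b = NOT 1 = 0
t2 = NOT t1 = NOT 0 = 1
t3 = t1 AND t2 = 0 AND 1 = 0
t4 = e AND t3 = 1 AND 0 = 0
t5 = t2 OR t4 = 1 OR 0 = 1
t6 = a OR t5 = 0 OR 1 = 1
t7 = c AND t6 = 0 AND 1 = 0
t8 = d AND t5 = 1 AND 1 = 1
So t7 = 0 and t8 = 1.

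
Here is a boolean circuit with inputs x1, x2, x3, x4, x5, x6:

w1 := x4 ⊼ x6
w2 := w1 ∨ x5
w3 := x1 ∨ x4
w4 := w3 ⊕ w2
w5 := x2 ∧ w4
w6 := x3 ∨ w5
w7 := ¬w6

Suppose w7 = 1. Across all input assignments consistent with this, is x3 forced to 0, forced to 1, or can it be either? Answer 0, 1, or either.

0

w7 = ¬w6 must be 1, so w6 = 0.
Every assignment with w7 = 1 has x3 = 0; there are 26 such assignment(s).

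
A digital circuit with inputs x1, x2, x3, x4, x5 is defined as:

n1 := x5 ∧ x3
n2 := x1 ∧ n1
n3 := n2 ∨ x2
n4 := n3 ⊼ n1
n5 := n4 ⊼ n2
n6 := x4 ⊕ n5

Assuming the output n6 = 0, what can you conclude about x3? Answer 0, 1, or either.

Both values of x3 occur among assignments with n6 = 0:
  x3=0: x1=0, x2=0, x3=0, x4=1, x5=0
  x3=1: x1=0, x2=0, x3=1, x4=1, x5=0

either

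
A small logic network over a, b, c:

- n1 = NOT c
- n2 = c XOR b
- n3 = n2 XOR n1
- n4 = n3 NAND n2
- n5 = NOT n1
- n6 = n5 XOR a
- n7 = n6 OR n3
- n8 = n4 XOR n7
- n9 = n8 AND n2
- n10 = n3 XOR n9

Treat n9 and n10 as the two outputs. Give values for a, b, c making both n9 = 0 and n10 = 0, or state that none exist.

a=1, b=1, c=0

Check with a=1, b=1, c=0:
n1 = NOT c = NOT 0 = 1
n2 = c XOR b = 0 XOR 1 = 1
n3 = n2 XOR n1 = 1 XOR 1 = 0
n4 = n3 NAND n2 = 0 NAND 1 = 1
n5 = NOT n1 = NOT 1 = 0
n6 = n5 XOR a = 0 XOR 1 = 1
n7 = n6 OR n3 = 1 OR 0 = 1
n8 = n4 XOR n7 = 1 XOR 1 = 0
n9 = n8 AND n2 = 0 AND 1 = 0
n10 = n3 XOR n9 = 0 XOR 0 = 0
So n9 = 0 and n10 = 0.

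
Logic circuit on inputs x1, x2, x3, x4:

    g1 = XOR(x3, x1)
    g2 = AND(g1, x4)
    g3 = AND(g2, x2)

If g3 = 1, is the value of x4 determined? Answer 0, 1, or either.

1

g3 = AND(g2, x2) must be 1, so both g2 = 1 and x2 = 1.
g2 = AND(g1, x4) must be 1, so both g1 = 1 and x4 = 1.
g1 = XOR(x3, x1) must be 1, so x3 and x1 differ.
Every assignment with g3 = 1 has x4 = 1; there are 2 such assignment(s).
  x1=0, x2=1, x3=1, x4=1
  x1=1, x2=1, x3=0, x4=1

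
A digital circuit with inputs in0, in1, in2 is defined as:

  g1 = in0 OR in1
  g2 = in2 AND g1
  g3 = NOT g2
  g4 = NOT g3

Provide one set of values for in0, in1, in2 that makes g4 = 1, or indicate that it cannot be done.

g4 = NOT g3 must be 1, so g3 = 0.
g3 = NOT g2 must be 0, so g2 = 1.
g2 = in2 AND g1 must be 1, so both in2 = 1 and g1 = 1.
Check with in0=1 in1=0 in2=1:
g1 = in0 OR in1 = 1 OR 0 = 1
g2 = in2 AND g1 = 1 AND 1 = 1
g3 = NOT g2 = NOT 1 = 0
g4 = NOT g3 = NOT 0 = 1
So g4 = 1 as required.

in0=1 in1=0 in2=1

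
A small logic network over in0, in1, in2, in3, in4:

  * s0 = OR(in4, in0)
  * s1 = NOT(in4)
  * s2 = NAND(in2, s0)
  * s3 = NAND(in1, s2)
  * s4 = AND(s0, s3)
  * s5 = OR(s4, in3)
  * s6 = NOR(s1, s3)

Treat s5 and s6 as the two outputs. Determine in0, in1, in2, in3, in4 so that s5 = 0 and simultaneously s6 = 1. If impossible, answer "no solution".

in0=1, in1=1, in2=0, in3=0, in4=1

Check with in0=1, in1=1, in2=0, in3=0, in4=1:
s0 = OR(in4, in0) = OR(1, 1) = 1
s1 = NOT(in4) = NOT 1 = 0
s2 = NAND(in2, s0) = NAND(0, 1) = 1
s3 = NAND(in1, s2) = NAND(1, 1) = 0
s4 = AND(s0, s3) = AND(1, 0) = 0
s5 = OR(s4, in3) = OR(0, 0) = 0
s6 = NOR(s1, s3) = NOR(0, 0) = 1
So s5 = 0 and s6 = 1.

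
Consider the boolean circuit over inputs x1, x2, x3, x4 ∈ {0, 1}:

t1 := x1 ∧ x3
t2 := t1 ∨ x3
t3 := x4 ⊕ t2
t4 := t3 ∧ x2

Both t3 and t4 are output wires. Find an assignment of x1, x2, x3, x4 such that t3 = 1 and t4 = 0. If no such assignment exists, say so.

Check with x1=1, x2=0, x3=1, x4=0:
t1 = x1 ∧ x3 = 1 ∧ 1 = 1
t2 = t1 ∨ x3 = 1 ∨ 1 = 1
t3 = x4 ⊕ t2 = 0 ⊕ 1 = 1
t4 = t3 ∧ x2 = 1 ∧ 0 = 0
So t3 = 1 and t4 = 0.

x1=1, x2=0, x3=1, x4=0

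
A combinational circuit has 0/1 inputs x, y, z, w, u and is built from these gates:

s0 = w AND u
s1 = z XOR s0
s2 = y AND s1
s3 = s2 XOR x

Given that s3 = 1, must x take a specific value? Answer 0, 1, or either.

Both values of x occur among assignments with s3 = 1:
  x=0: x=0, y=1, z=0, w=1, u=1
  x=1: x=1, y=0, z=0, w=0, u=0

either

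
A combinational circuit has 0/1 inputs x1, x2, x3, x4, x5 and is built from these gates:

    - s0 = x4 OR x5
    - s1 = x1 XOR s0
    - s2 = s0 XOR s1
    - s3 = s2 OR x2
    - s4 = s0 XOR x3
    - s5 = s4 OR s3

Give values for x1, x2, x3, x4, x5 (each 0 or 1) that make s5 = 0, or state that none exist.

x1=0 x2=0 x3=1 x4=1 x5=0

s5 = s4 OR s3 must be 0, so both s4 = 0 and s3 = 0.
s4 = s0 XOR x3 must be 0, so s0 and x3 are equal.
s3 = s2 OR x2 must be 0, so both s2 = 0 and x2 = 0.
Check with x1=0 x2=0 x3=1 x4=1 x5=0:
s0 = x4 OR x5 = 1 OR 0 = 1
s1 = x1 XOR s0 = 0 XOR 1 = 1
s2 = s0 XOR s1 = 1 XOR 1 = 0
s3 = s2 OR x2 = 0 OR 0 = 0
s4 = s0 XOR x3 = 1 XOR 1 = 0
s5 = s4 OR s3 = 0 OR 0 = 0
So s5 = 0 as required.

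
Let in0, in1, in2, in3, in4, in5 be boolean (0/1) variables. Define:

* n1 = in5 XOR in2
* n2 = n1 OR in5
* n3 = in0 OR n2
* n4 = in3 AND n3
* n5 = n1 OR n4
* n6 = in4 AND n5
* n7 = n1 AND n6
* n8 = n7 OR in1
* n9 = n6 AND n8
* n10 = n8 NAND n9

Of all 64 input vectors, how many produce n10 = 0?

n10 = n8 NAND n9 must be 0, so both n8 = 1 and n9 = 1.
n8 = n7 OR in1 must be 1, so at least one of n7, in1 is 1.
n9 = n6 AND n8 must be 1, so both n6 = 1 and n8 = 1.
Enumerating the 64 input combinations, 19 give n10 = 0 and 45 give n10 = 1.

19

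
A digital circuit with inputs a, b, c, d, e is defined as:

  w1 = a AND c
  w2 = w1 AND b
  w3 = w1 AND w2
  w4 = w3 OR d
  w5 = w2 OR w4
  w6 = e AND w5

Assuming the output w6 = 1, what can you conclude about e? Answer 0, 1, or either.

w6 = e AND w5 must be 1, so both e = 1 and w5 = 1.
Every assignment with w6 = 1 has e = 1; there are 9 such assignment(s).

1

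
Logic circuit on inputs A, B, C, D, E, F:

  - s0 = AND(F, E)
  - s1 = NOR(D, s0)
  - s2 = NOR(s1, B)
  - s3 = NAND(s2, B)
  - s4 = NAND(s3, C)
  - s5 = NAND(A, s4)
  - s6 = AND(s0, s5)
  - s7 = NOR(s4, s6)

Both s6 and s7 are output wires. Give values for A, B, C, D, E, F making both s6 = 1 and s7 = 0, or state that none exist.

A=0, B=0, C=0, D=0, E=1, F=1

Check with A=0, B=0, C=0, D=0, E=1, F=1:
s0 = AND(F, E) = AND(1, 1) = 1
s1 = NOR(D, s0) = NOR(0, 1) = 0
s2 = NOR(s1, B) = NOR(0, 0) = 1
s3 = NAND(s2, B) = NAND(1, 0) = 1
s4 = NAND(s3, C) = NAND(1, 0) = 1
s5 = NAND(A, s4) = NAND(0, 1) = 1
s6 = AND(s0, s5) = AND(1, 1) = 1
s7 = NOR(s4, s6) = NOR(1, 1) = 0
So s6 = 1 and s7 = 0.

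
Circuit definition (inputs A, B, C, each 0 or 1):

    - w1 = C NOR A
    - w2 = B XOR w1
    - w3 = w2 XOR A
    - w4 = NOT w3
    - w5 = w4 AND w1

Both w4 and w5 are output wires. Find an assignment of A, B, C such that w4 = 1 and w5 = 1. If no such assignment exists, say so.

A=0, B=1, C=0

Check with A=0, B=1, C=0:
w1 = C NOR A = 0 NOR 0 = 1
w2 = B XOR w1 = 1 XOR 1 = 0
w3 = w2 XOR A = 0 XOR 0 = 0
w4 = NOT w3 = NOT 0 = 1
w5 = w4 AND w1 = 1 AND 1 = 1
So w4 = 1 and w5 = 1.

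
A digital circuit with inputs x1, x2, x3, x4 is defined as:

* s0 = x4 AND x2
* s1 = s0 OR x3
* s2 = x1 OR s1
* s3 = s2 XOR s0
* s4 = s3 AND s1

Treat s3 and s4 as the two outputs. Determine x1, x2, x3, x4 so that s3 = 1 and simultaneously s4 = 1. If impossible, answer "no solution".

x1=0, x2=1, x3=1, x4=0

Check with x1=0, x2=1, x3=1, x4=0:
s0 = x4 AND x2 = 0 AND 1 = 0
s1 = s0 OR x3 = 0 OR 1 = 1
s2 = x1 OR s1 = 0 OR 1 = 1
s3 = s2 XOR s0 = 1 XOR 0 = 1
s4 = s3 AND s1 = 1 AND 1 = 1
So s3 = 1 and s4 = 1.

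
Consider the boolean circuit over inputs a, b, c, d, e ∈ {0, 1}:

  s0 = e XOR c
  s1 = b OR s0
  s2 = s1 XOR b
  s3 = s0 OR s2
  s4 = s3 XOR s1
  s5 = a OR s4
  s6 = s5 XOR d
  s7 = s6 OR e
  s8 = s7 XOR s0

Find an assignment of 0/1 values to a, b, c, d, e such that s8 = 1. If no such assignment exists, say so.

a=1, b=1, c=1, d=0, e=1

Check with a=1, b=1, c=1, d=0, e=1:
s0 = e XOR c = 1 XOR 1 = 0
s1 = b OR s0 = 1 OR 0 = 1
s2 = s1 XOR b = 1 XOR 1 = 0
s3 = s0 OR s2 = 0 OR 0 = 0
s4 = s3 XOR s1 = 0 XOR 1 = 1
s5 = a OR s4 = 1 OR 1 = 1
s6 = s5 XOR d = 1 XOR 0 = 1
s7 = s6 OR e = 1 OR 1 = 1
s8 = s7 XOR s0 = 1 XOR 0 = 1
So s8 = 1 as required.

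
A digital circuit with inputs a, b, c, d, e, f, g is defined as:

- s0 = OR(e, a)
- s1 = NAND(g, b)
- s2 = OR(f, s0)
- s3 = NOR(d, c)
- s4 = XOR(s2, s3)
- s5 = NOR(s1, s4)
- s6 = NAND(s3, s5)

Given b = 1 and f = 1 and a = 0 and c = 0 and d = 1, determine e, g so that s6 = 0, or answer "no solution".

no solution exists

With b = 1 and f = 1 and a = 0 and c = 0 and d = 1 fixed, none of the 4 settings of e, g give s6 = 0.
For example, with e=0, g=1:
s0 = OR(e, a) = OR(0, 0) = 0
s1 = NAND(g, b) = NAND(1, 1) = 0
s2 = OR(f, s0) = OR(1, 0) = 1
s3 = NOR(d, c) = NOR(1, 0) = 0
s4 = XOR(s2, s3) = XOR(1, 0) = 1
s5 = NOR(s1, s4) = NOR(0, 1) = 0
s6 = NAND(s3, s5) = NAND(0, 0) = 1
giving s6 = 1 ≠ 0.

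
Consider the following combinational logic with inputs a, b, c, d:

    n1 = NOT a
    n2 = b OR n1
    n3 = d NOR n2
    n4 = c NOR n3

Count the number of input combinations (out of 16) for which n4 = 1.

7

n4 = c NOR n3 must be 1, so both c = 0 and n3 = 0.
n3 = d NOR n2 must be 0, so at least one of d, n2 is 1.
Enumerating the 16 input combinations, 7 give n4 = 1 and 9 give n4 = 0.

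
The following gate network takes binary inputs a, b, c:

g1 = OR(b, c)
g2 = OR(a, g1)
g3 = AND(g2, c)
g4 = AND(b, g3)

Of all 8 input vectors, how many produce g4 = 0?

g4 = AND(b, g3) must be 0, so at least one of b, g3 is 0.
Satisfying assignments:
  a=0, b=0, c=0
  a=0, b=0, c=1
  a=0, b=1, c=0
  a=1, b=0, c=0
  a=1, b=0, c=1
  a=1, b=1, c=0

6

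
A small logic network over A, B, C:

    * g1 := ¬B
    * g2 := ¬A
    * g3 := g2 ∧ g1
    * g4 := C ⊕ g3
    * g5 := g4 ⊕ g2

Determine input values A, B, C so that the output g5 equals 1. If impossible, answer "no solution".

A=1, B=0, C=1

Check with A=1, B=0, C=1:
g1 = ¬B = ¬0 = 1
g2 = ¬A = ¬1 = 0
g3 = g2 ∧ g1 = 0 ∧ 1 = 0
g4 = C ⊕ g3 = 1 ⊕ 0 = 1
g5 = g4 ⊕ g2 = 1 ⊕ 0 = 1
So g5 = 1 as required.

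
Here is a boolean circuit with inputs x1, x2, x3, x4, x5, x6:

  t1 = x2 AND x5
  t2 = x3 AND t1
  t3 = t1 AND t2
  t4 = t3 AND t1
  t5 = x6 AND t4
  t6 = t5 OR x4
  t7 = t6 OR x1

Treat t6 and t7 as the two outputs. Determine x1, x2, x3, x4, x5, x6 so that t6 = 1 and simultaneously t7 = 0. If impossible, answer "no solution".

no solution exists

Across all 64 input combinations, none give both t6 = 1 and t7 = 0.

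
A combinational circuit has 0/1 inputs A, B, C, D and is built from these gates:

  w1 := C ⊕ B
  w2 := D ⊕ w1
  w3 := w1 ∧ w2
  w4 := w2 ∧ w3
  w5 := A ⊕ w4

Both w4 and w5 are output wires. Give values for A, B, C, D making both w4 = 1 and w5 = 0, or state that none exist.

Check with A=1, B=1, C=0, D=0:
w1 = C ⊕ B = 0 ⊕ 1 = 1
w2 = D ⊕ w1 = 0 ⊕ 1 = 1
w3 = w1 ∧ w2 = 1 ∧ 1 = 1
w4 = w2 ∧ w3 = 1 ∧ 1 = 1
w5 = A ⊕ w4 = 1 ⊕ 1 = 0
So w4 = 1 and w5 = 0.

A=1, B=1, C=0, D=0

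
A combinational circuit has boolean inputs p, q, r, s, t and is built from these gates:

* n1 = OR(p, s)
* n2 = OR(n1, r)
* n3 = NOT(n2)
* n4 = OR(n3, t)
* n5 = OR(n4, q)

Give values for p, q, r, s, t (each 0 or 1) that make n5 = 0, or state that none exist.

p=0, q=0, r=0, s=1, t=0

n5 = OR(n4, q) must be 0, so both n4 = 0 and q = 0.
n4 = OR(n3, t) must be 0, so both n3 = 0 and t = 0.
Check with p=0, q=0, r=0, s=1, t=0:
n1 = OR(p, s) = OR(0, 1) = 1
n2 = OR(n1, r) = OR(1, 0) = 1
n3 = NOT(n2) = NOT 1 = 0
n4 = OR(n3, t) = OR(0, 0) = 0
n5 = OR(n4, q) = OR(0, 0) = 0
So n5 = 0 as required.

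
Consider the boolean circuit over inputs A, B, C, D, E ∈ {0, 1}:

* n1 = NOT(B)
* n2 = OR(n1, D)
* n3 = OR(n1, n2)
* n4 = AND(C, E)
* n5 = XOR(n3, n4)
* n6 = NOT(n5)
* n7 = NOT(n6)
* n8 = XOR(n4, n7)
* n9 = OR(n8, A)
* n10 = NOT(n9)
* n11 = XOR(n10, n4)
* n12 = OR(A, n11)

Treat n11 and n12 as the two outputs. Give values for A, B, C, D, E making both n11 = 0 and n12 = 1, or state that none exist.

Check with A=1, B=1, C=0, D=1, E=0:
n1 = NOT(B) = NOT 1 = 0
n2 = OR(n1, D) = OR(0, 1) = 1
n3 = OR(n1, n2) = OR(0, 1) = 1
n4 = AND(C, E) = AND(0, 0) = 0
n5 = XOR(n3, n4) = XOR(1, 0) = 1
n6 = NOT(n5) = NOT 1 = 0
n7 = NOT(n6) = NOT 0 = 1
n8 = XOR(n4, n7) = XOR(0, 1) = 1
n9 = OR(n8, A) = OR(1, 1) = 1
n10 = NOT(n9) = NOT 1 = 0
n11 = XOR(n10, n4) = XOR(0, 0) = 0
n12 = OR(A, n11) = OR(1, 0) = 1
So n11 = 0 and n12 = 1.

A=1, B=1, C=0, D=1, E=0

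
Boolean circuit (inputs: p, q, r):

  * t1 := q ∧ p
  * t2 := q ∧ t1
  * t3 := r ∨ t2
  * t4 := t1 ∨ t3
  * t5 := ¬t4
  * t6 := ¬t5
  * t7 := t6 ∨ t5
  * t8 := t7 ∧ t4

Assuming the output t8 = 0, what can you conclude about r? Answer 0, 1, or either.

t8 = t7 ∧ t4 must be 0, so at least one of t7, t4 is 0.
Every assignment with t8 = 0 has r = 0; there are 3 such assignment(s).
  p=0, q=0, r=0
  p=0, q=1, r=0
  p=1, q=0, r=0

0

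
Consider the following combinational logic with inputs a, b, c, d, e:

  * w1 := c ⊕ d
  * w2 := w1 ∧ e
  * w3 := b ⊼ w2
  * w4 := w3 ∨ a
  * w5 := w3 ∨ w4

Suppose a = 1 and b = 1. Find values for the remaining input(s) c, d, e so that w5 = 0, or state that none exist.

With a = 1 and b = 1 fixed, none of the 8 settings of c, d, e give w5 = 0.
For example, with c=1, d=1, e=0:
w1 = c ⊕ d = 1 ⊕ 1 = 0
w2 = w1 ∧ e = 0 ∧ 0 = 0
w3 = b ⊼ w2 = 1 ⊼ 0 = 1
w4 = w3 ∨ a = 1 ∨ 1 = 1
w5 = w3 ∨ w4 = 1 ∨ 1 = 1
giving w5 = 1 ≠ 0.

no solution exists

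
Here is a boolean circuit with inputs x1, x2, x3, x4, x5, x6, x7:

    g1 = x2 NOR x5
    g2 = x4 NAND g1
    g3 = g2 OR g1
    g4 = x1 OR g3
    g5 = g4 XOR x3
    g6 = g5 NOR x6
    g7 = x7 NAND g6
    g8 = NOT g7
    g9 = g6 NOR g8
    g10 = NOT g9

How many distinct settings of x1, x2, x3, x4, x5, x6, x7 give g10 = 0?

96

g10 = NOT g9 must be 0, so g9 = 1.
g9 = g6 NOR g8 must be 1, so both g6 = 0 and g8 = 0.
g6 = g5 NOR x6 must be 0, so at least one of g5, x6 is 1.
Enumerating the 128 input combinations, 96 give g10 = 0 and 32 give g10 = 1.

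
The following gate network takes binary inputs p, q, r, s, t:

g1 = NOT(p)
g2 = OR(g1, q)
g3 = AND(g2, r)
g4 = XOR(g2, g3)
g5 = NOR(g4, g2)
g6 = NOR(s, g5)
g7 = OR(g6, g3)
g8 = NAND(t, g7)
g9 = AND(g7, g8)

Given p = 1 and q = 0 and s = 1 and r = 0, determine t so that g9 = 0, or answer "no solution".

g9 = AND(g7, g8) must be 0, so at least one of g7, g8 is 0.
Check with p = 1 and q = 0 and s = 1 and r = 0 and t=1:
g1 = NOT(p) = NOT 1 = 0
g2 = OR(g1, q) = OR(0, 0) = 0
g3 = AND(g2, r) = AND(0, 0) = 0
g4 = XOR(g2, g3) = XOR(0, 0) = 0
g5 = NOR(g4, g2) = NOR(0, 0) = 1
g6 = NOR(s, g5) = NOR(1, 1) = 0
g7 = OR(g6, g3) = OR(0, 0) = 0
g8 = NAND(t, g7) = NAND(1, 0) = 1
g9 = AND(g7, g8) = AND(0, 1) = 0
So g9 = 0.

t=1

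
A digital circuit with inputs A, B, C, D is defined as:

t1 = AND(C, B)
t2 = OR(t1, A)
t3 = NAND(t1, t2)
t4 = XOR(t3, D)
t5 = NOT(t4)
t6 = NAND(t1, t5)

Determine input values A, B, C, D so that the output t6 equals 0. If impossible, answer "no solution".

Check with A=0 B=1 C=1 D=0:
t1 = AND(C, B) = AND(1, 1) = 1
t2 = OR(t1, A) = OR(1, 0) = 1
t3 = NAND(t1, t2) = NAND(1, 1) = 0
t4 = XOR(t3, D) = XOR(0, 0) = 0
t5 = NOT(t4) = NOT 0 = 1
t6 = NAND(t1, t5) = NAND(1, 1) = 0
So t6 = 0 as required.

A=0 B=1 C=1 D=0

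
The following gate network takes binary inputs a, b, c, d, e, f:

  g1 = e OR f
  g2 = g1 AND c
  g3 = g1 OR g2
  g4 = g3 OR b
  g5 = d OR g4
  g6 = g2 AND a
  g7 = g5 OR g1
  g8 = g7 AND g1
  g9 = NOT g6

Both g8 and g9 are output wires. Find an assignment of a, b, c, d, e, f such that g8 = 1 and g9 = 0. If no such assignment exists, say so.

a=1 b=0 c=1 d=1 e=1 f=0

Check with a=1 b=0 c=1 d=1 e=1 f=0:
g1 = e OR f = 1 OR 0 = 1
g2 = g1 AND c = 1 AND 1 = 1
g3 = g1 OR g2 = 1 OR 1 = 1
g4 = g3 OR b = 1 OR 0 = 1
g5 = d OR g4 = 1 OR 1 = 1
g6 = g2 AND a = 1 AND 1 = 1
g7 = g5 OR g1 = 1 OR 1 = 1
g8 = g7 AND g1 = 1 AND 1 = 1
g9 = NOT g6 = NOT 1 = 0
So g8 = 1 and g9 = 0.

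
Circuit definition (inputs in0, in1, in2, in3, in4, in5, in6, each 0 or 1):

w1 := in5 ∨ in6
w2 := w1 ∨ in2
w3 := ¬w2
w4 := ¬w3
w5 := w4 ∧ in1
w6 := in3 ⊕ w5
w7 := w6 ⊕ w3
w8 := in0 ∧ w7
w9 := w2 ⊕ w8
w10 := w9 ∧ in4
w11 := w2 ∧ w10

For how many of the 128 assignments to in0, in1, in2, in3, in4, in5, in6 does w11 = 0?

w11 = w2 ∧ w10 must be 0, so at least one of w2, w10 is 0.
Enumerating the 128 input combinations, 86 give w11 = 0 and 42 give w11 = 1.

86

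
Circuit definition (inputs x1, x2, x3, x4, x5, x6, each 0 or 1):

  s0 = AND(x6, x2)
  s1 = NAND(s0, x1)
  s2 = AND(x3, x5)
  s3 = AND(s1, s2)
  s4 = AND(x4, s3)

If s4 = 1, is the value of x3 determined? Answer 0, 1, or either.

1

s4 = AND(x4, s3) must be 1, so both x4 = 1 and s3 = 1.
s3 = AND(s1, s2) must be 1, so both s1 = 1 and s2 = 1.
s1 = NAND(s0, x1) must be 1, so at least one of s0, x1 is 0.
Every assignment with s4 = 1 has x3 = 1; there are 7 such assignment(s).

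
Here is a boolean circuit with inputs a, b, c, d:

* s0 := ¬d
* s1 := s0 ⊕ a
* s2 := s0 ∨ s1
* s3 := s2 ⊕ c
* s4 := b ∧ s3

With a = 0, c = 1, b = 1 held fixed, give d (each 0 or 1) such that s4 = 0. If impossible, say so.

d=0

s4 = b ∧ s3 must be 0, so at least one of b, s3 is 0.
Check with a = 0, c = 1, b = 1 and d=0:
s0 = ¬d = ¬0 = 1
s1 = s0 ⊕ a = 1 ⊕ 0 = 1
s2 = s0 ∨ s1 = 1 ∨ 1 = 1
s3 = s2 ⊕ c = 1 ⊕ 1 = 0
s4 = b ∧ s3 = 1 ∧ 0 = 0
So s4 = 0.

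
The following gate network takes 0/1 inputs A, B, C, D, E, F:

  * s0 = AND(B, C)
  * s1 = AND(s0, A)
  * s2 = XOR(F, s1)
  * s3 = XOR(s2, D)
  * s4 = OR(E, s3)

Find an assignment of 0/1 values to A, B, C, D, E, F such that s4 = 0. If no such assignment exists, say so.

s4 = OR(E, s3) must be 0, so both E = 0 and s3 = 0.
Check with A=0 B=1 C=1 D=1 E=0 F=1:
s0 = AND(B, C) = AND(1, 1) = 1
s1 = AND(s0, A) = AND(1, 0) = 0
s2 = XOR(F, s1) = XOR(1, 0) = 1
s3 = XOR(s2, D) = XOR(1, 1) = 0
s4 = OR(E, s3) = OR(0, 0) = 0
So s4 = 0 as required.

A=0 B=1 C=1 D=1 E=0 F=1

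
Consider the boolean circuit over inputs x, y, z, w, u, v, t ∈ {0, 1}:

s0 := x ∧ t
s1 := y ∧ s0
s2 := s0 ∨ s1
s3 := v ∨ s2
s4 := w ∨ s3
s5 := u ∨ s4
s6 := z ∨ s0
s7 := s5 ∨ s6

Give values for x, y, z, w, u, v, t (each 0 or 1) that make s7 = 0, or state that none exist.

s7 = s5 ∨ s6 must be 0, so both s5 = 0 and s6 = 0.
s5 = u ∨ s4 must be 0, so both u = 0 and s4 = 0.
Check with x=0 y=1 z=0 w=0 u=0 v=0 t=1:
s0 = x ∧ t = 0 ∧ 1 = 0
s1 = y ∧ s0 = 1 ∧ 0 = 0
s2 = s0 ∨ s1 = 0 ∨ 0 = 0
s3 = v ∨ s2 = 0 ∨ 0 = 0
s4 = w ∨ s3 = 0 ∨ 0 = 0
s5 = u ∨ s4 = 0 ∨ 0 = 0
s6 = z ∨ s0 = 0 ∨ 0 = 0
s7 = s5 ∨ s6 = 0 ∨ 0 = 0
So s7 = 0 as required.

x=0 y=1 z=0 w=0 u=0 v=0 t=1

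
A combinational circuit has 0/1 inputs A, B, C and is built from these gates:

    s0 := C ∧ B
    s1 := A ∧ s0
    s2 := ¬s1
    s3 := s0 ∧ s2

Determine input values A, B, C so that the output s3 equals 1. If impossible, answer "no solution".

s3 = s0 ∧ s2 must be 1, so both s0 = 1 and s2 = 1.
s0 = C ∧ B must be 1, so both C = 1 and B = 1.
s2 = ¬s1 must be 1, so s1 = 0.
Check with A=0, B=1, C=1:
s0 = C ∧ B = 1 ∧ 1 = 1
s1 = A ∧ s0 = 0 ∧ 1 = 0
s2 = ¬s1 = ¬0 = 1
s3 = s0 ∧ s2 = 1 ∧ 1 = 1
So s3 = 1 as required.

A=0, B=1, C=1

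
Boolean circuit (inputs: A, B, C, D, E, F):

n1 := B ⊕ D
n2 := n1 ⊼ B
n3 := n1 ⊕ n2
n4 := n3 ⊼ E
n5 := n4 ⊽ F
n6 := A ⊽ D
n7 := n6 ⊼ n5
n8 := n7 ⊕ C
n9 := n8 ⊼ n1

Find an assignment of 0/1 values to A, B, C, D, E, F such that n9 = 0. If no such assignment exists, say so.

n9 = n8 ⊼ n1 must be 0, so both n8 = 1 and n1 = 1.
Check with A=1, B=0, C=0, D=1, E=1, F=0:
n1 = B ⊕ D = 0 ⊕ 1 = 1
n2 = n1 ⊼ B = 1 ⊼ 0 = 1
n3 = n1 ⊕ n2 = 1 ⊕ 1 = 0
n4 = n3 ⊼ E = 0 ⊼ 1 = 1
n5 = n4 ⊽ F = 1 ⊽ 0 = 0
n6 = A ⊽ D = 1 ⊽ 1 = 0
n7 = n6 ⊼ n5 = 0 ⊼ 0 = 1
n8 = n7 ⊕ C = 1 ⊕ 0 = 1
n9 = n8 ⊼ n1 = 1 ⊼ 1 = 0
So n9 = 0 as required.

A=1, B=0, C=0, D=1, E=1, F=0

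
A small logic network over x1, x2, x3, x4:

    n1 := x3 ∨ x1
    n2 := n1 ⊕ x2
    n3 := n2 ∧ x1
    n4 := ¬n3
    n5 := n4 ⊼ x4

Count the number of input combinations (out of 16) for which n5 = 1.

10

n5 = n4 ⊼ x4 must be 1, so at least one of n4, x4 is 0.
Enumerating the 16 input combinations, 10 give n5 = 1 and 6 give n5 = 0.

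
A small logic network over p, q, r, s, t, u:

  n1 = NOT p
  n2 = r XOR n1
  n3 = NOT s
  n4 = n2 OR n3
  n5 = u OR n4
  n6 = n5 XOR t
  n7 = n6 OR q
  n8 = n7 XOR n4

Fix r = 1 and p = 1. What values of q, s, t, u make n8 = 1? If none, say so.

q=0, s=1, t=1, u=1

Check with r = 1 and p = 1 and q=0, s=1, t=1, u=1:
n1 = NOT p = NOT 1 = 0
n2 = r XOR n1 = 1 XOR 0 = 1
n3 = NOT s = NOT 1 = 0
n4 = n2 OR n3 = 1 OR 0 = 1
n5 = u OR n4 = 1 OR 1 = 1
n6 = n5 XOR t = 1 XOR 1 = 0
n7 = n6 OR q = 0 OR 0 = 0
n8 = n7 XOR n4 = 0 XOR 1 = 1
So n8 = 1.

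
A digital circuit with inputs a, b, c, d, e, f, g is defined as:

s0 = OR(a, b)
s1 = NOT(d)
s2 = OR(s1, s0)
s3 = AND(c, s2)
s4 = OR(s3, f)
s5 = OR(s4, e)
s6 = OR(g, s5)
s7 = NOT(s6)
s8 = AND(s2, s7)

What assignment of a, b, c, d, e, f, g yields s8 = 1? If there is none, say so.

a=1, b=0, c=0, d=0, e=0, f=0, g=0

s8 = AND(s2, s7) must be 1, so both s2 = 1 and s7 = 1.
s2 = OR(s1, s0) must be 1, so at least one of s1, s0 is 1.
s7 = NOT(s6) must be 1, so s6 = 0.
Check with a=1, b=0, c=0, d=0, e=0, f=0, g=0:
s0 = OR(a, b) = OR(1, 0) = 1
s1 = NOT(d) = NOT 0 = 1
s2 = OR(s1, s0) = OR(1, 1) = 1
s3 = AND(c, s2) = AND(0, 1) = 0
s4 = OR(s3, f) = OR(0, 0) = 0
s5 = OR(s4, e) = OR(0, 0) = 0
s6 = OR(g, s5) = OR(0, 0) = 0
s7 = NOT(s6) = NOT 0 = 1
s8 = AND(s2, s7) = AND(1, 1) = 1
So s8 = 1 as required.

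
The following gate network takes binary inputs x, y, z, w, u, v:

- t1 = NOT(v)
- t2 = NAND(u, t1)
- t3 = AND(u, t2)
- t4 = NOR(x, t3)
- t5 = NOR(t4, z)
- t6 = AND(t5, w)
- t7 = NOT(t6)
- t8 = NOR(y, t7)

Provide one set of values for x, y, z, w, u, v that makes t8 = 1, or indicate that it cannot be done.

Check with x=1, y=0, z=0, w=1, u=0, v=1:
t1 = NOT(v) = NOT 1 = 0
t2 = NAND(u, t1) = NAND(0, 0) = 1
t3 = AND(u, t2) = AND(0, 1) = 0
t4 = NOR(x, t3) = NOR(1, 0) = 0
t5 = NOR(t4, z) = NOR(0, 0) = 1
t6 = AND(t5, w) = AND(1, 1) = 1
t7 = NOT(t6) = NOT 1 = 0
t8 = NOR(y, t7) = NOR(0, 0) = 1
So t8 = 1 as required.

x=1, y=0, z=0, w=1, u=0, v=1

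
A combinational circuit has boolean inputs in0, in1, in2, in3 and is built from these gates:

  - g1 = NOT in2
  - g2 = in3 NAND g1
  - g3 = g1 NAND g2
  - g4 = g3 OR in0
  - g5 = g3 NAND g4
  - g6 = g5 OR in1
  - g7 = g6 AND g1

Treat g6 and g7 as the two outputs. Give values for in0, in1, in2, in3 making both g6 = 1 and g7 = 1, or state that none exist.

in0=1, in1=0, in2=0, in3=0

Check with in0=1, in1=0, in2=0, in3=0:
g1 = NOT in2 = NOT 0 = 1
g2 = in3 NAND g1 = 0 NAND 1 = 1
g3 = g1 NAND g2 = 1 NAND 1 = 0
g4 = g3 OR in0 = 0 OR 1 = 1
g5 = g3 NAND g4 = 0 NAND 1 = 1
g6 = g5 OR in1 = 1 OR 0 = 1
g7 = g6 AND g1 = 1 AND 1 = 1
So g6 = 1 and g7 = 1.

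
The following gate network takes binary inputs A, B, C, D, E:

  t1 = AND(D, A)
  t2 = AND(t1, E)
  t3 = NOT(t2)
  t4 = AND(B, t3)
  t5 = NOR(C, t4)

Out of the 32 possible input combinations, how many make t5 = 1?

9

t5 = NOR(C, t4) must be 1, so both C = 0 and t4 = 0.
t4 = AND(B, t3) must be 0, so at least one of B, t3 is 0.
Enumerating the 32 input combinations, 9 give t5 = 1 and 23 give t5 = 0.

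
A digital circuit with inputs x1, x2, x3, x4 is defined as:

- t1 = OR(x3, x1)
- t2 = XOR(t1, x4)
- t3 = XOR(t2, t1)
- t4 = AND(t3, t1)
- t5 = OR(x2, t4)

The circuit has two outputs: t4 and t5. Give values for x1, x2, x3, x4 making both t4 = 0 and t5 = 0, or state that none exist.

x1=1 x2=0 x3=0 x4=0

Check with x1=1 x2=0 x3=0 x4=0:
t1 = OR(x3, x1) = OR(0, 1) = 1
t2 = XOR(t1, x4) = XOR(1, 0) = 1
t3 = XOR(t2, t1) = XOR(1, 1) = 0
t4 = AND(t3, t1) = AND(0, 1) = 0
t5 = OR(x2, t4) = OR(0, 0) = 0
So t4 = 0 and t5 = 0.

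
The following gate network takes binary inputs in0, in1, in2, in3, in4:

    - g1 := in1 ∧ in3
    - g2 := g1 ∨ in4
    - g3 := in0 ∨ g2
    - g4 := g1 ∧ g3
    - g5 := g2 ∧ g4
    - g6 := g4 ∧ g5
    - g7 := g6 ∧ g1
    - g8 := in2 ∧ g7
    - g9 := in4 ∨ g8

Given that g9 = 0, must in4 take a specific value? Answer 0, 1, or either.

0

g9 = in4 ∨ g8 must be 0, so both in4 = 0 and g8 = 0.
g8 = in2 ∧ g7 must be 0, so at least one of in2, g7 is 0.
Every assignment with g9 = 0 has in4 = 0; there are 14 such assignment(s).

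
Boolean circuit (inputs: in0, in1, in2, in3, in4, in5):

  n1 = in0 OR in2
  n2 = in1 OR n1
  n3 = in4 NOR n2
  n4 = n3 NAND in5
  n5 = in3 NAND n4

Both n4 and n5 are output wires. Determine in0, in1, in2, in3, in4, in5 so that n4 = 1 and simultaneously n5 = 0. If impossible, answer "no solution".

in0=0 in1=0 in2=1 in3=1 in4=0 in5=1

Check with in0=0 in1=0 in2=1 in3=1 in4=0 in5=1:
n1 = in0 OR in2 = 0 OR 1 = 1
n2 = in1 OR n1 = 0 OR 1 = 1
n3 = in4 NOR n2 = 0 NOR 1 = 0
n4 = n3 NAND in5 = 0 NAND 1 = 1
n5 = in3 NAND n4 = 1 NAND 1 = 0
So n4 = 1 and n5 = 0.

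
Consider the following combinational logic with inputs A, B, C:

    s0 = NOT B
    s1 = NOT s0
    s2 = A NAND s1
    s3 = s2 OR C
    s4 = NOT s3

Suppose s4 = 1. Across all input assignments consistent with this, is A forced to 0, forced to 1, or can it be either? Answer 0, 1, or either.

1

s4 = NOT s3 must be 1, so s3 = 0.
s3 = s2 OR C must be 0, so both s2 = 0 and C = 0.
s2 = A NAND s1 must be 0, so both A = 1 and s1 = 1.
Every assignment with s4 = 1 has A = 1; there are 1 such assignment(s).
  A=1, B=1, C=0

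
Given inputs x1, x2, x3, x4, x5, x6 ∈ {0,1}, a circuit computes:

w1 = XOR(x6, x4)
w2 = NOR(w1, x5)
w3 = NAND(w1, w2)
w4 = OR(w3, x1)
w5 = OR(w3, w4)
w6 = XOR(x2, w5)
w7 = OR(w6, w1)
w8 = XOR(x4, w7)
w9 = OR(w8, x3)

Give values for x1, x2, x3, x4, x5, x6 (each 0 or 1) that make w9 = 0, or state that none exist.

w9 = OR(w8, x3) must be 0, so both w8 = 0 and x3 = 0.
w8 = XOR(x4, w7) must be 0, so x4 and w7 are equal.
Check with x1=1, x2=1, x3=0, x4=0, x5=0, x6=0:
w1 = XOR(x6, x4) = XOR(0, 0) = 0
w2 = NOR(w1, x5) = NOR(0, 0) = 1
w3 = NAND(w1, w2) = NAND(0, 1) = 1
w4 = OR(w3, x1) = OR(1, 1) = 1
w5 = OR(w3, w4) = OR(1, 1) = 1
w6 = XOR(x2, w5) = XOR(1, 1) = 0
w7 = OR(w6, w1) = OR(0, 0) = 0
w8 = XOR(x4, w7) = XOR(0, 0) = 0
w9 = OR(w8, x3) = OR(0, 0) = 0
So w9 = 0 as required.

x1=1, x2=1, x3=0, x4=0, x5=0, x6=0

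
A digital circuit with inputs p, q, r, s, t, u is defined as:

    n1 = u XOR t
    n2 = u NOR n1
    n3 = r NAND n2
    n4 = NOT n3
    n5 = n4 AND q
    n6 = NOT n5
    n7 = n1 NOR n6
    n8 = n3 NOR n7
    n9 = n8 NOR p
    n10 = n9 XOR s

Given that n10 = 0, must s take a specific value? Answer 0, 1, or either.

either

Both values of s occur among assignments with n10 = 0:
  s=0: p=0, q=0, r=1, s=0, t=0, u=0
  s=1: p=0, q=0, r=0, s=1, t=0, u=0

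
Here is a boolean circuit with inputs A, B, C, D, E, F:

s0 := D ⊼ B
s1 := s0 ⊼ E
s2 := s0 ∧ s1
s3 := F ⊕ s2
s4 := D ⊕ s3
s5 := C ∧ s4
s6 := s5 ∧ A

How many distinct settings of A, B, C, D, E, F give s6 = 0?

56

s6 = s5 ∧ A must be 0, so at least one of s5, A is 0.
Enumerating the 64 input combinations, 56 give s6 = 0 and 8 give s6 = 1.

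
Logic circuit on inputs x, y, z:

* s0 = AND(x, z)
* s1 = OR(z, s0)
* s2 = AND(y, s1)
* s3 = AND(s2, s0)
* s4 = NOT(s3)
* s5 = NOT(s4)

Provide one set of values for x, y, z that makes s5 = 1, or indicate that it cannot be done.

x=1, y=1, z=1

s5 = NOT(s4) must be 1, so s4 = 0.
s4 = NOT(s3) must be 0, so s3 = 1.
Check with x=1, y=1, z=1:
s0 = AND(x, z) = AND(1, 1) = 1
s1 = OR(z, s0) = OR(1, 1) = 1
s2 = AND(y, s1) = AND(1, 1) = 1
s3 = AND(s2, s0) = AND(1, 1) = 1
s4 = NOT(s3) = NOT 1 = 0
s5 = NOT(s4) = NOT 0 = 1
So s5 = 1 as required.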